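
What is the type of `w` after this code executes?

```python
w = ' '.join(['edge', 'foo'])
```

str.join() returns str

str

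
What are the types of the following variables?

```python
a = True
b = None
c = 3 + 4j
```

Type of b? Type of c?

b is NoneType; c is complex

NoneType, complex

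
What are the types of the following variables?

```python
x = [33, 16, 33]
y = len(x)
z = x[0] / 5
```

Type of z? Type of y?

int / int returns float; len() returns int

float, int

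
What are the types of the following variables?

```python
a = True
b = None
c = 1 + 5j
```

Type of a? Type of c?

a is bool; c is complex

bool, complex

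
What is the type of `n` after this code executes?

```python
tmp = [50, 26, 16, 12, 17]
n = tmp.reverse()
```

list.reverse() returns None

NoneType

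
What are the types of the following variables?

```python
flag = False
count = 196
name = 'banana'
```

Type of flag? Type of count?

flag is bool; count is int

bool, int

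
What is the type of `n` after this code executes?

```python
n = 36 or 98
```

'or' returns the first truthy value (36, which is int)

int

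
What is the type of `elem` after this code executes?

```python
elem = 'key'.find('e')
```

str.find() returns int (index, or -1)

int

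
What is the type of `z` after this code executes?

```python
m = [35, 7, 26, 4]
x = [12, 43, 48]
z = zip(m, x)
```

zip() returns a zip iterator object

zip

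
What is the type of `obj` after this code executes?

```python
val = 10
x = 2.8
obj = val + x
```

int + float returns float (10 + 2.8 = 12.8)

float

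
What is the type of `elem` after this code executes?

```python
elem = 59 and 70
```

'and' returns the last value when all truthy (70, which is int)

int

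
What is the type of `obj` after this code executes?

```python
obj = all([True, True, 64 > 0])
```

all() returns bool

bool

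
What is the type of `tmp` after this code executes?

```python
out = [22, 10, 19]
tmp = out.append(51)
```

list.append() returns None (mutates in place)

NoneType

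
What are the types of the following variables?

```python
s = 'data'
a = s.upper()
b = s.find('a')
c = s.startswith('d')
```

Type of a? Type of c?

str.upper() returns str; str.startswith() returns bool

str, bool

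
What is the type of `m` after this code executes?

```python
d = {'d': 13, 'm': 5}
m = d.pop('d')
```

dict.pop() returns the value (int)

int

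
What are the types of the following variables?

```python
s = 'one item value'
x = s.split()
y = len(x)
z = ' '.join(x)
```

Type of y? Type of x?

len() returns int; str.split() returns list

int, list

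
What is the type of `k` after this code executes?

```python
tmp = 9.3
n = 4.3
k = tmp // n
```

float // float returns float (floor division preserves float type)

float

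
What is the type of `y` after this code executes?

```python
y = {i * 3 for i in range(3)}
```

A set comprehension {expr for x in iterable} produces a set

set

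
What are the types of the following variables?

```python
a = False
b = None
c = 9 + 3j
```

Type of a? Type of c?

a is bool; c is complex

bool, complex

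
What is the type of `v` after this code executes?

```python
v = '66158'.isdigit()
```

str.isdigit() returns bool

bool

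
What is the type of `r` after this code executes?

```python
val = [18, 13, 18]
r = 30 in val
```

'in' operator returns bool

bool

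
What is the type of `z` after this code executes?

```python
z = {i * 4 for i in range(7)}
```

A set comprehension {expr for x in iterable} produces a set

set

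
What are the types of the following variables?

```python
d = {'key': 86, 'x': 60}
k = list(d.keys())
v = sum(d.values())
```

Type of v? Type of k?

sum of int values returns int; list(...) returns list

int, list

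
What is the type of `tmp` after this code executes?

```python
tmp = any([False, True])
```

any() returns bool

bool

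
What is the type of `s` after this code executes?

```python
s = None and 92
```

'and' returns first falsy value (None)

NoneType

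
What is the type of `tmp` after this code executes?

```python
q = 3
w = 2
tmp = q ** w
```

int ** positive int returns int (3 ** 2 = 9)

int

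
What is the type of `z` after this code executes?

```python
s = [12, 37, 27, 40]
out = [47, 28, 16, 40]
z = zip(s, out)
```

zip() returns a zip iterator object

zip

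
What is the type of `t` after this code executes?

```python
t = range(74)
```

range() returns a range object

range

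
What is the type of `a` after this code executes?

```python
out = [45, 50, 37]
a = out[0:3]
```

Slicing a list always returns a list

list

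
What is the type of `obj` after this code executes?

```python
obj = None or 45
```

'or' with None returns the other value (45, int)

int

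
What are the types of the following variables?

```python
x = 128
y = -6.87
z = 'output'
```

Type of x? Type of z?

x is int; z is str

int, str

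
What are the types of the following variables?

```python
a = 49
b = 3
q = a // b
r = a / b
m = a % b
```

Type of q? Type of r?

int // int returns int; int / int returns float

int, float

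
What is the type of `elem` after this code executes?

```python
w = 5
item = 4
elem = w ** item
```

int ** positive int returns int (5 ** 4 = 625)

int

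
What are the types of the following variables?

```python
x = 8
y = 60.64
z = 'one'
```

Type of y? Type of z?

y is float; z is str

float, str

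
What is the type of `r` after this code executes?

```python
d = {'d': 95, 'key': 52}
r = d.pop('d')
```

dict.pop() returns the value (int)

int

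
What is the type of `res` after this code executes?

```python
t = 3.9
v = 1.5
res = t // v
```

float // float returns float (floor division preserves float type)

float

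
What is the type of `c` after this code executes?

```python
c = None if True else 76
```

Ternary: condition is True, if branch (None) taken → NoneType

NoneType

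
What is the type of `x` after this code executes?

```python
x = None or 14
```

'or' with None returns the other value (14, int)

int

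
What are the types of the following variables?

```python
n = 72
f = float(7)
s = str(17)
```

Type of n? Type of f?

n is int; f is float

int, float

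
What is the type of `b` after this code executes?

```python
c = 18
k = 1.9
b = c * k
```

int * float returns float (18 * 1.9 = 34.2)

float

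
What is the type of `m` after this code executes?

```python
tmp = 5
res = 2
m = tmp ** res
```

int ** positive int returns int (5 ** 2 = 25)

int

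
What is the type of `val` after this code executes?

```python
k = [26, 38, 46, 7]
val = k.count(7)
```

list.count() returns int

int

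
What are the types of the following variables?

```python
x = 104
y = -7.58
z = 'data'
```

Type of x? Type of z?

x is int; z is str

int, str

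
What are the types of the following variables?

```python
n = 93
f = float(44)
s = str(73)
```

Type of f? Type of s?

f is float; s is str

float, str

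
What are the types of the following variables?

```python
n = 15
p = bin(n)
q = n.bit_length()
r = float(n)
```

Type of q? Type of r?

int.bit_length() returns int; float() returns float

int, float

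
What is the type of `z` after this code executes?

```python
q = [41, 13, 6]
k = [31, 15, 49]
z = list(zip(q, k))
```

list(zip(...)) returns a list of tuples

list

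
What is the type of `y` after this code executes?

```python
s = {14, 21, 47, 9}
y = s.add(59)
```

set.add() returns None (mutates in place)

NoneType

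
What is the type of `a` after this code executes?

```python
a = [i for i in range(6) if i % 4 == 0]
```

A list comprehension [...] produces a list

list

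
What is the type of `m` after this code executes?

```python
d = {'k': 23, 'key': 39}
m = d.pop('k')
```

dict.pop() returns the value (int)

int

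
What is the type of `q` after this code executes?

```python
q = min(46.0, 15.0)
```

min() of floats returns float

float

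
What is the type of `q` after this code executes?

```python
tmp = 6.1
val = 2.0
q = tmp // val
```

float // float returns float (floor division preserves float type)

float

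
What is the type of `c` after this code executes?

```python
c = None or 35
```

'or' with None returns the other value (35, int)

int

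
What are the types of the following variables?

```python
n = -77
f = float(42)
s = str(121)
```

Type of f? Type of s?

f is float; s is str

float, str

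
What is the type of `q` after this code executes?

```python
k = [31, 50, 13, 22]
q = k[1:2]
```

Slicing a list always returns a list

list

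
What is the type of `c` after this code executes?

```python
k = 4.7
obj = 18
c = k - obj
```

float - int returns float (4.7 - 18 = -13.3)

float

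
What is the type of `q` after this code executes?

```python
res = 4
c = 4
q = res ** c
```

int ** positive int returns int (4 ** 4 = 256)

int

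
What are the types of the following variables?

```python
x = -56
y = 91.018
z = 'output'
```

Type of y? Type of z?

y is float; z is str

float, str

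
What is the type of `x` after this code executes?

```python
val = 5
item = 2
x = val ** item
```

int ** positive int returns int (5 ** 2 = 25)

int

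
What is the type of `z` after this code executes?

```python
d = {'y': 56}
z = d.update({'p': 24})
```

dict.update() returns None

NoneType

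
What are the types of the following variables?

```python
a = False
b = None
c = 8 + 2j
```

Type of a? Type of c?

a is bool; c is complex

bool, complex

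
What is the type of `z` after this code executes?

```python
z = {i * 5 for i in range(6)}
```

A set comprehension {expr for x in iterable} produces a set

set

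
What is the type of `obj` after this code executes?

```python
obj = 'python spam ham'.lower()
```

str.lower() returns str

str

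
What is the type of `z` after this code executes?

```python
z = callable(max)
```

callable() returns bool

bool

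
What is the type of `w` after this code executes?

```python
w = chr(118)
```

chr() returns str (single character)

str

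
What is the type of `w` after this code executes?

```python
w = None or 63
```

'or' with None returns the other value (63, int)

int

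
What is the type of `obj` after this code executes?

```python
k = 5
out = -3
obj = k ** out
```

int ** negative int returns float

float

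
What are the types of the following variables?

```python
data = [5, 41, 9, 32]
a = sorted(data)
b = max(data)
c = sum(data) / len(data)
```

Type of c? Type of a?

int / int returns float; sorted() returns list

float, list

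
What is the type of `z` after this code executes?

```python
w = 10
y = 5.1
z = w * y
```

int * float returns float (10 * 5.1 = 51.0)

float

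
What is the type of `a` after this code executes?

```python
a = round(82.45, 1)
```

round() with ndigits arg returns float

float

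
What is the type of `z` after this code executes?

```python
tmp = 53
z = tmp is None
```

'is' comparison returns bool

bool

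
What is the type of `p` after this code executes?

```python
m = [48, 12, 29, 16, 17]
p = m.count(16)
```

list.count() returns int

int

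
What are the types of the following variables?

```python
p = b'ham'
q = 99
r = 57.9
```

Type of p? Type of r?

p is bytes; r is float

bytes, float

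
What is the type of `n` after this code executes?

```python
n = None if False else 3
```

Ternary: condition is False, else branch (3) taken → int

int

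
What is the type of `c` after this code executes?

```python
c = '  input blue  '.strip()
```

str.strip() returns str

str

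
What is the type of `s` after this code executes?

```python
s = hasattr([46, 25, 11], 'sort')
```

hasattr() returns bool

bool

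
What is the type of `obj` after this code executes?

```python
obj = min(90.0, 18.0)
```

min() of floats returns float

float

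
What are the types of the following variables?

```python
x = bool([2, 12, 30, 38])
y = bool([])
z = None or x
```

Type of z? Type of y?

None or <bool> returns the bool; bool() returns bool

bool, bool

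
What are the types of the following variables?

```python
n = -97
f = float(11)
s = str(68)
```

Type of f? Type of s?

f is float; s is str

float, str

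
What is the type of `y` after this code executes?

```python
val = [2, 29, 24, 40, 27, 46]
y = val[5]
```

Indexing a list of ints returns int (val[5] = 46)

int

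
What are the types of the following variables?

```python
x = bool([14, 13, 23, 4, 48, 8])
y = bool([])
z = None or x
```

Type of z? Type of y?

None or <bool> returns the bool; bool() returns bool

bool, bool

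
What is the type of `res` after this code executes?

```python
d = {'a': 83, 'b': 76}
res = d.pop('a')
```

dict.pop() returns the value (int)

int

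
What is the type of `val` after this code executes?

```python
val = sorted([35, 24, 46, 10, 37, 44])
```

sorted() always returns list

list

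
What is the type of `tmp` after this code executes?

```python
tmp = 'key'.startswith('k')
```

str.startswith() returns bool

bool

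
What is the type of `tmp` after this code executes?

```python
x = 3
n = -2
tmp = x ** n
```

int ** negative int returns float

float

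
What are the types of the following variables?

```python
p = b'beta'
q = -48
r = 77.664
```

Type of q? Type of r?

q is int; r is float

int, float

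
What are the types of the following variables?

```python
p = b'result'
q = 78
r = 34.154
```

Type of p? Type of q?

p is bytes; q is int

bytes, int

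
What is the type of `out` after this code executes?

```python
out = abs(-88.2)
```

abs() of float returns float

float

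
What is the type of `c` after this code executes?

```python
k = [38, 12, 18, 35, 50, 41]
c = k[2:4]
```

Slicing a list always returns a list

list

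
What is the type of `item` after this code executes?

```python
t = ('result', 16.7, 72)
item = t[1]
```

Index 1 of tuple is 16.7 which is float

float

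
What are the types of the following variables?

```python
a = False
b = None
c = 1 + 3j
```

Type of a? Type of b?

a is bool; b is NoneType

bool, NoneType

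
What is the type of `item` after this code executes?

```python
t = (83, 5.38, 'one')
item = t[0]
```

Index 0 of tuple is 83 which is int

int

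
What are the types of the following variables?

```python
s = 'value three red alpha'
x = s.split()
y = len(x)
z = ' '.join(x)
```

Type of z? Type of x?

str.join() returns str; str.split() returns list

str, list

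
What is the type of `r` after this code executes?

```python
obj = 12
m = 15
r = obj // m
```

int // int returns int (12 // 15 = 0)

int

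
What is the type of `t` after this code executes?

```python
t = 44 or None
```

'or' returns first truthy value (44, int)

int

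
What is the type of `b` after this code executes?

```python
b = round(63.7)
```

round() with no ndigits arg returns int

int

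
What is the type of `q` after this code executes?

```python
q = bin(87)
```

bin() returns str representation

str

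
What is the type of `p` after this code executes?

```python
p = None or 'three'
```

'or' with None returns the other value ('three', str)

str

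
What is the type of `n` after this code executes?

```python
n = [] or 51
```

'or' returns first truthy value (51, which is int)

int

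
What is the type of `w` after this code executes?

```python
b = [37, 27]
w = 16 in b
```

'in' operator returns bool

bool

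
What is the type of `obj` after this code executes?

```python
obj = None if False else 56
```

Ternary: condition is False, else branch (56) taken → int

int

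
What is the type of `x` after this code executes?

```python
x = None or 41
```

'or' with None returns the other value (41, int)

int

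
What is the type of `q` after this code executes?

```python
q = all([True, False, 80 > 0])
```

all() returns bool

bool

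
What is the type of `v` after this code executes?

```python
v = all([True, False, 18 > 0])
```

all() returns bool

bool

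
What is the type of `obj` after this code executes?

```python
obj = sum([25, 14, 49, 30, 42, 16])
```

sum() of ints returns int

int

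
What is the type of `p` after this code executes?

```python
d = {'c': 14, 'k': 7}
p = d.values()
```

.values() returns a dict_values view object

dict_values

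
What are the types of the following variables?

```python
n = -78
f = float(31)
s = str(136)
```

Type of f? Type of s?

f is float; s is str

float, str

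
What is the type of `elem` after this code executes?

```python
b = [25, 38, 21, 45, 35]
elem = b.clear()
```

list.clear() returns None

NoneType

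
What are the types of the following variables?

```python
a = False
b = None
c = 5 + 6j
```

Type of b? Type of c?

b is NoneType; c is complex

NoneType, complex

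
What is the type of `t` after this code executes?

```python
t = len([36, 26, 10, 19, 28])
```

len() always returns int

int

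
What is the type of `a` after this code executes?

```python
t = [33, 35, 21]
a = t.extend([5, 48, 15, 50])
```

list.extend() returns None

NoneType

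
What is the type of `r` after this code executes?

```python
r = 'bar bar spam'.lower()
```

str.lower() returns str

str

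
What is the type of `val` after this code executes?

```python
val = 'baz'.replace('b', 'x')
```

str.replace() returns str

str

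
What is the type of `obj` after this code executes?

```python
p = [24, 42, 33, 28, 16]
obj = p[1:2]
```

Slicing a list always returns a list

list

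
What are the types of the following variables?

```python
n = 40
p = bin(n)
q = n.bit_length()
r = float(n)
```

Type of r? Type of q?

float() returns float; int.bit_length() returns int

float, int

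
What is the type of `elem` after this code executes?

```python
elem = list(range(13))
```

list(range(...)) returns list

list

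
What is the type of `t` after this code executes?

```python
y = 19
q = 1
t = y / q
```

int / int always returns float in Python 3 (19 / 1 = 19)

float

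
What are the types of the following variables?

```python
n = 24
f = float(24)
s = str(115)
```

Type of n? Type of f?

n is int; f is float

int, float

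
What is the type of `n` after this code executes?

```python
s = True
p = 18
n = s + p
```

bool + int returns int (True is 1, so 1 + 18 = 19)

int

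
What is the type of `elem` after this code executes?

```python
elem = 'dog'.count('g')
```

str.count() returns int

int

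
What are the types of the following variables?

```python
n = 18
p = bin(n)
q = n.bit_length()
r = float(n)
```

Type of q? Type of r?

int.bit_length() returns int; float() returns float

int, float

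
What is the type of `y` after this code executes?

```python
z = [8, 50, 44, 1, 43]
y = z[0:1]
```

Slicing a list always returns a list

list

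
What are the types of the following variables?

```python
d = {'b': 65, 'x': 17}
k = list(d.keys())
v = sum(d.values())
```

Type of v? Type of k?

sum of int values returns int; list(...) returns list

int, list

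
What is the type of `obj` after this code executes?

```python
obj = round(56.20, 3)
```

round() with ndigits arg returns float

float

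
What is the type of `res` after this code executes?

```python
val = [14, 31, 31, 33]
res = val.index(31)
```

list.index() returns int

int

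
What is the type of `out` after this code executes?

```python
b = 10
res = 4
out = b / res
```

int / int always returns float in Python 3 (10 / 4 = 2.5)

float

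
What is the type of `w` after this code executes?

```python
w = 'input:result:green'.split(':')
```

str.split() returns list

list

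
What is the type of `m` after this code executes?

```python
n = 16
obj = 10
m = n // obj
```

int // int returns int (16 // 10 = 1)

int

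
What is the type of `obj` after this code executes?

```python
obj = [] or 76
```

'or' returns first truthy value (76, which is int)

int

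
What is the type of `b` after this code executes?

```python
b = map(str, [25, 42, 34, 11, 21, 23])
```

map() returns a map iterator object

map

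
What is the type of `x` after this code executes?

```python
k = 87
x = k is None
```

'is' comparison returns bool

bool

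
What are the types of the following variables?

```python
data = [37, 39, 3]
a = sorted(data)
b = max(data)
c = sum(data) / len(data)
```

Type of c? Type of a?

int / int returns float; sorted() returns list

float, list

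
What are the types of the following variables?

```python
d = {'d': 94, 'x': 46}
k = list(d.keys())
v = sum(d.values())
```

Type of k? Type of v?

list(...) returns list; sum of int values returns int

list, int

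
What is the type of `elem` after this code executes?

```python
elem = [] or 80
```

'or' returns first truthy value (80, which is int)

int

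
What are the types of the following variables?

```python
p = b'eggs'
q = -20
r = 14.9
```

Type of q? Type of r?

q is int; r is float

int, float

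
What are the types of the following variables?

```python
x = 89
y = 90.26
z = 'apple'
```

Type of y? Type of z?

y is float; z is str

float, str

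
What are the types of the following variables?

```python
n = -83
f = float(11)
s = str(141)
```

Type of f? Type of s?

f is float; s is str

float, str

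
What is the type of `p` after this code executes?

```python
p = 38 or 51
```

'or' returns the first truthy value (38, which is int)

int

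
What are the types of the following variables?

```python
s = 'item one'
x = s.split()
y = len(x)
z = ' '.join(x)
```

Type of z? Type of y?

str.join() returns str; len() returns int

str, int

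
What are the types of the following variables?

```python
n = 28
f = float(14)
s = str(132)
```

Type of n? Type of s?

n is int; s is str

int, str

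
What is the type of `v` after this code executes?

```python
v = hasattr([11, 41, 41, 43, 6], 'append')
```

hasattr() returns bool

bool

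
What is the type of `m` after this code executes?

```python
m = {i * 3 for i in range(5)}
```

A set comprehension {expr for x in iterable} produces a set

set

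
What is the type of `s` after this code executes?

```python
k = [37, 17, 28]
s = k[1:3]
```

Slicing a list always returns a list

list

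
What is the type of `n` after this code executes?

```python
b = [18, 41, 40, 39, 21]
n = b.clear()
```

list.clear() returns None

NoneType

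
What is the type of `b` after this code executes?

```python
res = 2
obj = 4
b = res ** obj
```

int ** positive int returns int (2 ** 4 = 16)

int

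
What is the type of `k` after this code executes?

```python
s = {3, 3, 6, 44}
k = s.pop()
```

Popping from a set of ints returns int

int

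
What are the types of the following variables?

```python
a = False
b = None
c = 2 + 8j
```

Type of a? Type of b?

a is bool; b is NoneType

bool, NoneType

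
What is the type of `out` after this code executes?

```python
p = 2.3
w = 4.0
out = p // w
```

float // float returns float (floor division preserves float type)

float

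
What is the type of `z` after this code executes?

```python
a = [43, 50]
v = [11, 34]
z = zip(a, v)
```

zip() returns a zip iterator object

zip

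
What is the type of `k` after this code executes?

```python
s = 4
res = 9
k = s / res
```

int / int always returns float in Python 3 (4 / 9 = 0.444444)

float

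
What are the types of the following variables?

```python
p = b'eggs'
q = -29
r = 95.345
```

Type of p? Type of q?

p is bytes; q is int

bytes, int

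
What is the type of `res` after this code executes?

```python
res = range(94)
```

range() returns a range object

range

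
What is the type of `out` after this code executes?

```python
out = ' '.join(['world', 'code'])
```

str.join() returns str

str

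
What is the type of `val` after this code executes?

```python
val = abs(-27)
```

abs() of int returns int

int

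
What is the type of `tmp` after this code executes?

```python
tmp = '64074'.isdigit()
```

str.isdigit() returns bool

bool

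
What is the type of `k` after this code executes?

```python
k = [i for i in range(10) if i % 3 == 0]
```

A list comprehension [...] produces a list

list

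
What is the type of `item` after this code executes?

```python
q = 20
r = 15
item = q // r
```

int // int returns int (20 // 15 = 1)

int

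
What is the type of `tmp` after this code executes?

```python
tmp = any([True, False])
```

any() returns bool

bool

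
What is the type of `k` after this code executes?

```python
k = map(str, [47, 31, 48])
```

map() returns a map iterator object

map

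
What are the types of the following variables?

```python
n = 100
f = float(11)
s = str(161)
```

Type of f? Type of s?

f is float; s is str

float, str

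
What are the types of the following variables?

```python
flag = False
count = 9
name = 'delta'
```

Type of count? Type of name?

count is int; name is str

int, str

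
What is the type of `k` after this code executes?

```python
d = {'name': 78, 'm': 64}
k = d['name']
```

Accessing dict[str, int] with key 'name' returns int value 78

int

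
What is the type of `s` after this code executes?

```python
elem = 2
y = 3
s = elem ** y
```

int ** positive int returns int (2 ** 3 = 8)

int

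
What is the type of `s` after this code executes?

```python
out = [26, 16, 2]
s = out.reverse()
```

list.reverse() returns None

NoneType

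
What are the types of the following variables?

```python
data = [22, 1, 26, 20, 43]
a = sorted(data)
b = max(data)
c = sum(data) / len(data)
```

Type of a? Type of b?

sorted() returns list; max of ints returns int

list, int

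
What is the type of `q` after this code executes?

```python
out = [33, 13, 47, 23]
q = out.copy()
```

list.copy() returns list

list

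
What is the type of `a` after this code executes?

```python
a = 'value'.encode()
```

str.encode() returns bytes

bytes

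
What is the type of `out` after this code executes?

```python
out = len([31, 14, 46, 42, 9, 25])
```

len() always returns int

int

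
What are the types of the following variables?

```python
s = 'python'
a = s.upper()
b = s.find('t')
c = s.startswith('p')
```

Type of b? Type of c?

str.find() returns int; str.startswith() returns bool

int, bool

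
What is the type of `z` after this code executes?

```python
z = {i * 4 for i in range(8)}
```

A set comprehension {expr for x in iterable} produces a set

set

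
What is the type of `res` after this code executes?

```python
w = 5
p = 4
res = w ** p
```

int ** positive int returns int (5 ** 4 = 625)

int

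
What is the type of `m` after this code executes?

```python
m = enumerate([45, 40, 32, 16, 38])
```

enumerate() returns an enumerate iterator object

enumerate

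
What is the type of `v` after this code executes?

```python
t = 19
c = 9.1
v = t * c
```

int * float returns float (19 * 9.1 = 172.9)

float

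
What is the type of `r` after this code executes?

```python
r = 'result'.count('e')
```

str.count() returns int

int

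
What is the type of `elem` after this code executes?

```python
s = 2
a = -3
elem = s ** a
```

int ** negative int returns float

float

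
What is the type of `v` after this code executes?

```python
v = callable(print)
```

callable() returns bool

bool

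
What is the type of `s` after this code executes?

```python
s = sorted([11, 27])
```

sorted() always returns list

list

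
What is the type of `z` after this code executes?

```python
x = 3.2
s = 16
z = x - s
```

float - int returns float (3.2 - 16 = -12.8)

float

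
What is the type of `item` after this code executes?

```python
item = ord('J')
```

ord() returns int (Unicode code point)

int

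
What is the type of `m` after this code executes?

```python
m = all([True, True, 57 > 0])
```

all() returns bool

bool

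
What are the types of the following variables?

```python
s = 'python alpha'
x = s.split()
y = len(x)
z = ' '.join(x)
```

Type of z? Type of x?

str.join() returns str; str.split() returns list

str, list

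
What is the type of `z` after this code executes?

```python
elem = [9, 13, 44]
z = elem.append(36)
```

list.append() returns None (mutates in place)

NoneType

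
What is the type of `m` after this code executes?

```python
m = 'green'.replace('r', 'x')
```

str.replace() returns str

str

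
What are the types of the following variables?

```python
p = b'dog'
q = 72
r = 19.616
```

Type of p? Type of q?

p is bytes; q is int

bytes, int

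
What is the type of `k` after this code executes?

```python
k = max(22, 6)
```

max() of ints returns int

int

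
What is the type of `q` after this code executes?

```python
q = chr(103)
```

chr() returns str (single character)

str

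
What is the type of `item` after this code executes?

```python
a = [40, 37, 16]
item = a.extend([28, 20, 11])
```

list.extend() returns None

NoneType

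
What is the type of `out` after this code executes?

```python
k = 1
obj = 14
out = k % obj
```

int % int returns int (1 % 14 = 1)

int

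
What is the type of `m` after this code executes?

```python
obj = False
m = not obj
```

'not' always returns bool

bool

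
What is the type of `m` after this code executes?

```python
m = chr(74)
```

chr() returns str (single character)

str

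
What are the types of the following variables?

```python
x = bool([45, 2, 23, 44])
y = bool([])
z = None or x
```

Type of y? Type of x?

bool() returns bool; bool() returns bool

bool, bool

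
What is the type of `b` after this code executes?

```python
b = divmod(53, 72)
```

divmod() returns a tuple (quotient, remainder)

tuple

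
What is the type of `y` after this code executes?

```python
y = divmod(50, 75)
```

divmod() returns a tuple (quotient, remainder)

tuple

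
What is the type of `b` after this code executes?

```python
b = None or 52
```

'or' with None returns the other value (52, int)

int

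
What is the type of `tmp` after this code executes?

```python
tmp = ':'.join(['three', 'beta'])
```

str.join() returns str

str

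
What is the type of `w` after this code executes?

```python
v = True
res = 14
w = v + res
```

bool + int returns int (True is 1, so 1 + 14 = 15)

int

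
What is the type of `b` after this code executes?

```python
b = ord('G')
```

ord() returns int (Unicode code point)

int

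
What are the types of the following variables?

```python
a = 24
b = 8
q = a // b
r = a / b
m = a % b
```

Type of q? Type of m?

int // int returns int; int % int returns int

int, int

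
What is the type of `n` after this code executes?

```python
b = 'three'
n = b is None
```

'is' comparison returns bool

bool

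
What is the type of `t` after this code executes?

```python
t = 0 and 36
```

'and' returns the first falsy value (0, which is int)

int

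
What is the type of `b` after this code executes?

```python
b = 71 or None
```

'or' returns first truthy value (71, int)

int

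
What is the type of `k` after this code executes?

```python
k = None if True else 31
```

Ternary: condition is True, if branch (None) taken → NoneType

NoneType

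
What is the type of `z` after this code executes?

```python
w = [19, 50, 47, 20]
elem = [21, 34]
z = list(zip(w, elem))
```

list(zip(...)) returns a list of tuples

list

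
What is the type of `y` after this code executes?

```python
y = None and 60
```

'and' returns first falsy value (None)

NoneType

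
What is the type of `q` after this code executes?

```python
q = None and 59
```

'and' returns first falsy value (None)

NoneType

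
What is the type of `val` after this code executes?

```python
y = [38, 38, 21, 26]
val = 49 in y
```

'in' operator returns bool

bool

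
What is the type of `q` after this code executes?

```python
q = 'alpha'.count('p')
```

str.count() returns int

int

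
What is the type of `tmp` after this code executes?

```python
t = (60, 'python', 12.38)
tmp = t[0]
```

Index 0 of tuple is 60 which is int

int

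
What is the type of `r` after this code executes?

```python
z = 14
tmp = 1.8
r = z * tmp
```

int * float returns float (14 * 1.8 = 25.2)

float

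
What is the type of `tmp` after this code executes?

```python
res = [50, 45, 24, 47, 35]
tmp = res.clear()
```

list.clear() returns None

NoneType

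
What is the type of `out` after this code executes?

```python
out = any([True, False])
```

any() returns bool

bool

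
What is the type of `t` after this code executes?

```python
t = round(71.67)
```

round() with no ndigits arg returns int

int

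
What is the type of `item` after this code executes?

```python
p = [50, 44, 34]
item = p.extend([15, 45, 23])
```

list.extend() returns None

NoneType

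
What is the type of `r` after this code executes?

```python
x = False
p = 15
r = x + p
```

bool + int returns int (False is 0, so 0 + 15 = 15)

int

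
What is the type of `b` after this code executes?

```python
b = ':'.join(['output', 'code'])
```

str.join() returns str

str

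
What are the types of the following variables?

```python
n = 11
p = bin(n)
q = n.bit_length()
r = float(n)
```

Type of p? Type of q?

bin() returns str; int.bit_length() returns int

str, int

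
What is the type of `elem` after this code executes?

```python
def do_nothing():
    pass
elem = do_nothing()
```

A function with no return statement returns None

NoneType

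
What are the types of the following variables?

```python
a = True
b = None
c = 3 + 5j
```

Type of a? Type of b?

a is bool; b is NoneType

bool, NoneType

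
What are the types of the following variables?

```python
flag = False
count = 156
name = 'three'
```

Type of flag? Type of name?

flag is bool; name is str

bool, str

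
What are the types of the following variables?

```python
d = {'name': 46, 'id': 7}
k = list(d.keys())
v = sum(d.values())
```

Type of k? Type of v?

list(...) returns list; sum of int values returns int

list, int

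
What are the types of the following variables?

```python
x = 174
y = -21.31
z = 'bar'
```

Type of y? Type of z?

y is float; z is str

float, str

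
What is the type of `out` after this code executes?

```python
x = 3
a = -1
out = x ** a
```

int ** negative int returns float

float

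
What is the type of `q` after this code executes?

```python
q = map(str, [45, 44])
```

map() returns a map iterator object

map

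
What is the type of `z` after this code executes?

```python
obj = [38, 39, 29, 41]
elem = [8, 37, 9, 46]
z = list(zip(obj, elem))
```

list(zip(...)) returns a list of tuples

list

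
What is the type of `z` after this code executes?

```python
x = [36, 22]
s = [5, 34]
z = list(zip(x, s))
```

list(zip(...)) returns a list of tuples

list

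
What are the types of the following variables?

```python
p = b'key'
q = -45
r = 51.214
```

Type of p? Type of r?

p is bytes; r is float

bytes, float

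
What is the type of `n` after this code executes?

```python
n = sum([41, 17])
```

sum() of ints returns int

int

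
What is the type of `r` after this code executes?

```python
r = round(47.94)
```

round() with no ndigits arg returns int

int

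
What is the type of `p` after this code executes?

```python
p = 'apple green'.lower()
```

str.lower() returns str

str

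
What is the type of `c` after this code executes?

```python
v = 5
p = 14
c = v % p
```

int % int returns int (5 % 14 = 5)

int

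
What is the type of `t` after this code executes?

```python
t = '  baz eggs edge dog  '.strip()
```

str.strip() returns str

str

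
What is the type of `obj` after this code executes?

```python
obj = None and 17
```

'and' returns first falsy value (None)

NoneType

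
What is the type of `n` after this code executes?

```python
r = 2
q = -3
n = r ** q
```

int ** negative int returns float

float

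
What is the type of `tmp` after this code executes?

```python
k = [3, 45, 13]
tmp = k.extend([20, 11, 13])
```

list.extend() returns None

NoneType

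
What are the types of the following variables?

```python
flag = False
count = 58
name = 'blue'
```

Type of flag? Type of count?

flag is bool; count is int

bool, int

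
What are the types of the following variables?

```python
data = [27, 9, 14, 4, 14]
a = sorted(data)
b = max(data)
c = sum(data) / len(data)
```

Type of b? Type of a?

max of ints returns int; sorted() returns list

int, list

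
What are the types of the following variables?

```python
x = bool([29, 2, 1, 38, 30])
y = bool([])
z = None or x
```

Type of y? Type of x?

bool() returns bool; bool() returns bool

bool, bool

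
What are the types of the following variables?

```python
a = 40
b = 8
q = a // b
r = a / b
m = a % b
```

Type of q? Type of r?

int // int returns int; int / int returns float

int, float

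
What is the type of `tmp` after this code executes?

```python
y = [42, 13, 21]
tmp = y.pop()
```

list.pop() returns the popped element (int here)

int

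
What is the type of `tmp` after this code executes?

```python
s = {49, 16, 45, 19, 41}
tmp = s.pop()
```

Popping from a set of ints returns int

int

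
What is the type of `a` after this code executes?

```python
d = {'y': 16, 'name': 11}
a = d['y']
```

Accessing dict[str, int] with key 'y' returns int value 16

int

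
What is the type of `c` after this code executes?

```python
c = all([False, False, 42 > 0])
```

all() returns bool

bool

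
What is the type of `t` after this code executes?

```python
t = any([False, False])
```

any() returns bool

bool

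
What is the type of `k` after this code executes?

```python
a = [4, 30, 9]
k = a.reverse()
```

list.reverse() returns None

NoneType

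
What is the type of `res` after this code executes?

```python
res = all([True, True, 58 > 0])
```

all() returns bool

bool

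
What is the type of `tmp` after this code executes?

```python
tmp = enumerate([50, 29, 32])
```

enumerate() returns an enumerate iterator object

enumerate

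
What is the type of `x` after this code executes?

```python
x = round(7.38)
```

round() with no ndigits arg returns int

int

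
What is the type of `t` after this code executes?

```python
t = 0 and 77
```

'and' returns the first falsy value (0, which is int)

int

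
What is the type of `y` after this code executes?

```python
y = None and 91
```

'and' returns first falsy value (None)

NoneType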